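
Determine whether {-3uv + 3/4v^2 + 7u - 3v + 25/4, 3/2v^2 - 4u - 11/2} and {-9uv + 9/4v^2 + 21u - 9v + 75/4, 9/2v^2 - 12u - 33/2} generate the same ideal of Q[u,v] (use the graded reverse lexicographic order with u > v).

Yes, the ideals are equal.

Since reduced Gröbner bases are canonical representatives of ideals under a given ordering, it suffices to compute and compare them.
Buchberger on the first generating set:
f_1 = -3uv + 3/4v^2 + 7u - 3v + 25/4, LT = uv.
f_2 = 3/2v^2 - 4u - 11/2, LT = v^2.

S(f_1,f_2): lcm = uv^2. S = -1/4v^3 + 8/3u^2 - 7/3uv + v^2 + 11/3u - 25/12v.
  leading term v^3: subtract (-1/6v)·f_2 from -1/4v^3 + 8/3u^2 - 7/3uv + v^2 + 11/3u - 25/12v → 8/3u^2 - 3uv + v^2 + 11/3u - 3v
  leading term u^2: no divisor's leading term divides it; move 8/3u^2 to the remainder.
  leading term uv: subtract (1)·f_1 from -3uv + v^2 + 11/3u - 3v → 1/4v^2 - 10/3u - 25/4
  leading term v^2: subtract (1/6)·f_2 from 1/4v^2 - 10/3u - 25/4 → -8/3u - 16/3
  leading term u: no divisor's leading term divides it; move -8/3u to the remainder.
  leading term 1: no divisor's leading term divides it; move -16/3 to the remainder.
  remainder 8/3u^2 - 8/3u - 16/3 ≠ 0; add g_3 = 8/3u^2 - 8/3u - 16/3 to the basis.

The other S-polynomials (S(f_1,g_3), S(f_2,g_3)) all reduce to 0 modulo the current basis, so we have a Gröbner basis.
Inter-reduce: drop elements whose leading term is divisible by another's, tail-reduce, and make monic.
Reduced Gröbner basis: {u^2 - u - 2, uv - 3u + v - 3, v^2 - 8/3u - 11/3}.

Buchberger on the second generating set:
h_1 = -9uv + 9/4v^2 + 21u - 9v + 75/4, LT = uv.
h_2 = 9/2v^2 - 12u - 33/2, LT = v^2.

S(h_1,h_2): lcm = uv^2. S = -1/4v^3 + 8/3u^2 - 7/3uv + v^2 + 11/3u - 25/12v.
  leading term v^3: subtract (-1/18v)·h_2 from -1/4v^3 + 8/3u^2 - 7/3uv + v^2 + 11/3u - 25/12v → 8/3u^2 - 3uv + v^2 + 11/3u - 3v
  leading term u^2: no divisor's leading term divides it; move 8/3u^2 to the remainder.
  leading term uv: subtract (1/3)·h_1 from -3uv + v^2 + 11/3u - 3v → 1/4v^2 - 10/3u - 25/4
  leading term v^2: subtract (1/18)·h_2 from 1/4v^2 - 10/3u - 25/4 → -8/3u - 16/3
  leading term u: no divisor's leading term divides it; move -8/3u to the remainder.
  leading term 1: no divisor's leading term divides it; move -16/3 to the remainder.
  remainder 8/3u^2 - 8/3u - 16/3 ≠ 0; add k_3 = 8/3u^2 - 8/3u - 16/3 to the basis.

The other S-polynomials (S(h_1,k_3), S(h_2,k_3)) all reduce to 0 modulo the current basis, so we have a Gröbner basis.
Inter-reduce: drop elements whose leading term is divisible by another's, tail-reduce, and make monic.
Reduced Gröbner basis: {u^2 - u - 2, uv - 3u + v - 3, v^2 - 8/3u - 11/3}.

The two bases agree; hence the ideals are identical.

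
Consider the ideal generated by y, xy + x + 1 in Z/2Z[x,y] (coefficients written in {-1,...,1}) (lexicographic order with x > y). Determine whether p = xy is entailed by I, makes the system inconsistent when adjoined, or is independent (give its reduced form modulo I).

xy lies in I (it reduces to 0).

First compute the reduced Gröbner basis of I by Buchberger's algorithm.
f_1 = y, LT = y.
f_2 = xy + x + 1, LT = xy.

S(f_1,f_2): lcm = xy. S = x + 1.
  leading term x: no divisor's leading term divides it; move x to the remainder.
  leading term 1: no divisor's leading term divides it; move 1 to the remainder.
  remainder x + 1 ≠ 0; add h_3 = x + 1 to the basis.

The other S-polynomials (S(f_1,h_3), S(f_2,h_3)) all reduce to 0 modulo the current basis, so we have a Gröbner basis.
Inter-reduce: drop elements whose leading term is divisible by another's, tail-reduce, and make monic.
Reduced Gröbner basis: {x + 1, y}.
Label its elements g_1 = x + 1, g_2 = y.

Reduce p = xy modulo G:
  leading term xy: subtract (y)·g_1 from xy → y
  leading term y: subtract (1)·g_2 from y → 0
  normal form = 0.
Since the normal form is 0, p ∈ I.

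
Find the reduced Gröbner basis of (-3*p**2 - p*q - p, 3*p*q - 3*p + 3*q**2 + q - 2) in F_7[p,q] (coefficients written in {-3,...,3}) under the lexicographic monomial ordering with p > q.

f_1 = -3*p**2 - p*q - p, LT = p**2.
f_2 = 3*p*q - 3*p + 3*q**2 + q - 2, LT = p*q.

S(f_1,f_2): lcm = p**2*q. S = p**2 - 3*p*q**2 + 3*p.
  reduce S modulo (f_1, f_2):
  remainder -3*p + 3*q**3 + 2*q**2 + 3*q - 3 ≠ 0; add g_3 = -3*p + 3*q**3 + 2*q**2 + 3*q - 3 to the basis.

S(f_1,g_3): lcm = p**2. S = p*q**3 + 3*p*q**2 - p*q - 3*p.
  reduce S modulo (f_1, f_2, g_3):
  remainder -q**4 - 2*q**3 + q**2 - 3*q + 2 ≠ 0; add g_4 = -q**4 - 2*q**3 + q**2 - 3*q + 2 to the basis.

The other S-polynomials (S(f_2,g_3), S(f_1,g_4), S(f_2,g_4), S(g_3,g_4)) all reduce to 0 modulo the current basis, so we have a Gröbner basis.
Inter-reduce: drop elements whose leading term is divisible by another's, tail-reduce, and make monic.

G = {p - q**3 - 3*q**2 - q + 1, q**4 + 2*q**3 - q**2 + 3*q - 2}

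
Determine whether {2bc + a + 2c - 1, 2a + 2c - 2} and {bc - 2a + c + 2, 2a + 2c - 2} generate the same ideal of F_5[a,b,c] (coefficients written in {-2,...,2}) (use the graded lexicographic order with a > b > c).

For a fixed monomial order, each ideal has a unique reduced Gröbner basis; comparing bases decides equality.
Buchberger on the first generating set:
f_1 = 2bc + a + 2c - 1, LT = bc.
f_2 = 2a + 2c - 2, LT = a.

The S-polynomials (S(f_1,f_2)) all reduce to 0 modulo the current basis, so we have a Gröbner basis.
Inter-reduce: drop elements whose leading term is divisible by another's, tail-reduce, and make monic.
Reduced Gröbner basis: {bc - 2c, a + c - 1}.

Buchberger on the second generating set:
h_1 = bc - 2a + c + 2, LT = bc.
h_2 = 2a + 2c - 2, LT = a.

The S-polynomials (S(h_1,h_2)) all reduce to 0 modulo the current basis, so we have a Gröbner basis.
Inter-reduce: drop elements whose leading term is divisible by another's, tail-reduce, and make monic.
Reduced Gröbner basis: {bc - 2c, a + c - 1}.

These coincide, so the ideals are equal.

Yes, the ideals are equal.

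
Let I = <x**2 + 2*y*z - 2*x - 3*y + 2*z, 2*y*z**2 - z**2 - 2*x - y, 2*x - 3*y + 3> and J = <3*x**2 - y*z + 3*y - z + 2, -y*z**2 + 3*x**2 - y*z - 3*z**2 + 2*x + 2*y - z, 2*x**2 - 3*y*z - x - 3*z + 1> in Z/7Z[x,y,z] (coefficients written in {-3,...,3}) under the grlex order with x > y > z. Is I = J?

Equality of ideals is decidable: compute both reduced Gröbner bases (unique for the ordering) and check whether they agree.
Buchberger on the first generating set:
f_1 = x**2 + 2*y*z - 2*x - 3*y + 2*z, LT = x**2.
f_2 = 2*y*z**2 - z**2 - 2*x - y, LT = y*z**2.
f_3 = 2*x - 3*y + 3, LT = x.

S(f_1,f_3): lcm = x**2. S = -2*x*y + 2*y*z - 3*y + 2*z.
  reduce S modulo (f_1, f_2, f_3):
  remainder -3*y**2 + 2*y*z + 2*z ≠ 0; add g_4 = -3*y**2 + 2*y*z + 2*z to the basis.

S(f_2,g_4): lcm = y**2*z**2. S = 3*y*z**3 + 3*y*z**2 + 3*z**3 - x*y + 3*y**2.
  reduce S modulo (f_1, f_2, f_3, g_4):
  remainder z**3 - 2*z**2 - 3*y - 1 ≠ 0; add g_5 = z**3 - 2*z**2 - 3*y - 1 to the basis.

The other S-polynomials (S(f_1,f_2), S(f_2,f_3), S(f_1,g_4), S(f_3,g_4), S(f_1,g_5), S(f_2,g_5), S(f_3,g_5), S(g_4,g_5)) all reduce to 0 modulo the current basis, so we have a Gröbner basis.
Inter-reduce: drop elements whose leading term is divisible by another's, tail-reduce, and make monic.
Reduced Gröbner basis: {y*z**2 + 3*z**2 - 2*y - 2, z**3 - 2*z**2 - 3*y - 1, y**2 - 3*y*z - 3*z, x + 2*y - 2}.

Buchberger on the second generating set:
h_1 = 3*x**2 - y*z + 3*y - z + 2, LT = x**2.
h_2 = -y*z**2 + 3*x**2 - y*z - 3*z**2 + 2*x + 2*y - z, LT = y*z**2.
h_3 = 2*x**2 - 3*y*z - x - 3*z + 1, LT = x**2.

S(h_1,h_3): lcm = x**2. S = -3*x + y - 1.
  reduce S modulo (h_1, h_2, h_3):
  remainder -3*x + y - 1 ≠ 0; add k_4 = -3*x + y - 1 to the basis.

S(h_1,k_4): lcm = x**2. S = -2*x*y + 2*y*z + 2*x + y + 2*z + 3.
  reduce S modulo (h_1, h_2, h_3, k_4):
  remainder -3*y**2 + 2*y*z + 2*z ≠ 0; add k_5 = -3*y**2 + 2*y*z + 2*z to the basis.

S(h_2,k_5): lcm = y**2*z**2. S = 3*y*z**3 - 3*x**2*y + y**2*z + 3*y*z**2 + 3*z**3 - 2*x*y - 2*y**2 + y*z.
  reduce S modulo (h_1, h_2, h_3, k_4, k_5):
  remainder z**3 - 2*z**2 - 3*y - 1 ≠ 0; add k_6 = z**3 - 2*z**2 - 3*y - 1 to the basis.

The other S-polynomials (S(h_1,h_2), S(h_2,h_3), S(h_2,k_4), S(h_3,k_4), S(h_1,k_5), S(h_3,k_5), S(k_4,k_5), S(h_1,k_6), S(h_2,k_6), S(h_3,k_6), S(k_4,k_6), S(k_5,k_6)) all reduce to 0 modulo the current basis, so we have a Gröbner basis.
Inter-reduce: drop elements whose leading term is divisible by another's, tail-reduce, and make monic.
Reduced Gröbner basis: {y*z**2 + 3*z**2 - 2*y - 2, z**3 - 2*z**2 - 3*y - 1, y**2 - 3*y*z - 3*z, x + 2*y - 2}.

These coincide, so the ideals are equal.

Yes, the ideals are equal.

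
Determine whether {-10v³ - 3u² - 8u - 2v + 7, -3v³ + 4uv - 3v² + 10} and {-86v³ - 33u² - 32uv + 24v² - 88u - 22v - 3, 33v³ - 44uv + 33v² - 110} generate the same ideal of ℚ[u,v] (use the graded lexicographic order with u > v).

Yes, the ideals are equal.

Two ideals are equal iff their reduced Gröbner bases coincide (the reduced basis is unique for a fixed ordering).
Buchberger on the first generating set:
f_1 = -10v³ - 3u² - 8u - 2v + 7, LT = v³.
f_2 = -3v³ + 4uv - 3v² + 10, LT = v³.

S(f_1,f_2): lcm = v³. S = 3/10u² + 4/3uv - v² + ⅘u + ⅕v + 79/30.
  reduce S modulo (f_1, f_2):
  remainder 3/10u² + 4/3uv - v² + ⅘u + ⅕v + 79/30 ≠ 0; add g_3 = 3/10u² + 4/3uv - v² + ⅘u + ⅕v + 79/30 to the basis.

The other S-polynomials (S(f_1,g_3), S(f_2,g_3)) all reduce to 0 modulo the current basis, so we have a Gröbner basis.
Inter-reduce: drop elements whose leading term is divisible by another's, tail-reduce, and make monic.
Reduced Gröbner basis: {v³ - 4/3uv + v² - 10/3, u² + 40/9uv - 10/3v² + 8/3u + ⅔v + 79/9}.

Buchberger on the second generating set:
h_1 = -86v³ - 33u² - 32uv + 24v² - 88u - 22v - 3, LT = v³.
h_2 = 33v³ - 44uv + 33v² - 110, LT = v³.

S(h_1,h_2): lcm = v³. S = 33/86u² + 220/129uv - 55/43v² + 44/43u + 11/43v + 869/258.
  reduce S modulo (h_1, h_2):
  remainder 33/86u² + 220/129uv - 55/43v² + 44/43u + 11/43v + 869/258 ≠ 0; add k_3 = 33/86u² + 220/129uv - 55/43v² + 44/43u + 11/43v + 869/258 to the basis.

The other S-polynomials (S(h_1,k_3), S(h_2,k_3)) all reduce to 0 modulo the current basis, so we have a Gröbner basis.
Inter-reduce: drop elements whose leading term is divisible by another's, tail-reduce, and make monic.
Reduced Gröbner basis: {v³ - 4/3uv + v² - 10/3, u² + 40/9uv - 10/3v² + 8/3u + ⅔v + 79/9}.

Same reduced basis, so the two generating sets span the same ideal.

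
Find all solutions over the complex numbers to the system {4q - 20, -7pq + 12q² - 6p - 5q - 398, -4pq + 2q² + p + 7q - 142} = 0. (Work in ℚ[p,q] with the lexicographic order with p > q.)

Compute a lex Gröbner basis by Buchberger's algorithm.
f_1 = 4q - 20, LT = q.
f_2 = -7pq - 6p + 12q² - 5q - 398, LT = pq.
f_3 = -4pq + p + 2q² + 7q - 142, LT = pq.

S(f_1,f_2): lcm = pq. S = -41/7p + 12/7q² - 5/7q - 398/7.
  leading term p: no divisor's leading term divides it; move -41/7p to the remainder.
  leading term q²: subtract (3/7q)·f_1 from 12/7q² - 5/7q - 398/7 → 55/7q - 398/7
  leading term q: subtract (55/28)·f_1 from 55/7q - 398/7 → -123/7
  leading term 1: no divisor's leading term divides it; move -123/7 to the remainder.
  remainder -41/7p - 123/7 ≠ 0; add h_4 = -41/7p - 123/7 to the basis.

The other S-polynomials (S(f_1,f_3), S(f_2,f_3), S(f_1,h_4), S(f_2,h_4), S(f_3,h_4)) all reduce to 0 modulo the current basis, so we have a Gröbner basis.
Inter-reduce: drop elements whose leading term is divisible by another's, tail-reduce, and make monic.
Reduced Gröbner basis: {p + 3, q - 5}.

Elimination: the polynomial q - 5 lies in the elimination ideal for q, so q ∈ {5}. For each such q, the remaining basis elements (now univariate) give the rest of the solution.
  q = 5: the earlier basis element becomes p + 3 = 0, giving p = -3 — point (-3, 5).
Each listed point satisfies every original equation (direct substitution).

{(-3, 5)}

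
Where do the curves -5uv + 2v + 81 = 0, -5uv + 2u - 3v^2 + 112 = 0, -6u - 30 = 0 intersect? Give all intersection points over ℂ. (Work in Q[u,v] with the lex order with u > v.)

Compute a lex Gröbner basis by Buchberger's algorithm.
f_1 = -5uv + 2v + 81, LT = uv.
f_2 = -5uv + 2u - 3v^2 + 112, LT = uv.
f_3 = -6u - 30, LT = u.

S(f_1,f_2): lcm = uv. S = 2/5u - 3/5v^2 - 2/5v + 31/5.
  leading term u: subtract (-1/15)·f_3 from 2/5u - 3/5v^2 - 2/5v + 31/5 → -3/5v^2 - 2/5v + 21/5
  leading term v^2: no divisor's leading term divides it; move -3/5v^2 to the remainder.
  leading term v: no divisor's leading term divides it; move -2/5v to the remainder.
  leading term 1: no divisor's leading term divides it; move 21/5 to the remainder.
  remainder -3/5v^2 - 2/5v + 21/5 ≠ 0; add h_4 = -3/5v^2 - 2/5v + 21/5 to the basis.

S(f_1,f_3): lcm = uv. S = -27/5v - 81/5.
  leading term v: no divisor's leading term divides it; move -27/5v to the remainder.
  leading term 1: no divisor's leading term divides it; move -81/5 to the remainder.
  remainder -27/5v - 81/5 ≠ 0; add h_5 = -27/5v - 81/5 to the basis.

The other S-polynomials (S(f_2,f_3), S(f_1,h_4), S(f_2,h_4), S(f_3,h_4), S(f_1,h_5), S(f_2,h_5), S(f_3,h_5), S(h_4,h_5)) all reduce to 0 modulo the current basis, so we have a Gröbner basis.
Inter-reduce: drop elements whose leading term is divisible by another's, tail-reduce, and make monic.
Reduced Gröbner basis: {u + 5, v + 3}.

Since the basis is lex-ordered, v + 3 is univariate in v. Its roots are {-3}. Back-substituting each root into the other basis elements fixes the other coordinates.
  v = -3: the earlier basis element becomes u + 5 = 0, giving u = -5 — point (-5, -3).
This is the nonlinear analogue of row-reducing a linear system.

{(-5, -3)}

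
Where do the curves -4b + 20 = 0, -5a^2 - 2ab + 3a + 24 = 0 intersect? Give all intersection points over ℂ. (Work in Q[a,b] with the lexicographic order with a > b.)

{(-3, 5), (8/5, 5)}

Compute a lex Gröbner basis by Buchberger's algorithm.
f_1 = -4b + 20, LT = b.
f_2 = -5a^2 - 2ab + 3a + 24, LT = a^2.

The S-polynomials (S(f_1,f_2)) all reduce to 0 modulo the current basis, so we have a Gröbner basis.
Inter-reduce: drop elements whose leading term is divisible by another's, tail-reduce, and make monic.
Reduced Gröbner basis: {a^2 + 7/5a - 24/5, b - 5}.

Elimination: the polynomial b - 5 lies in the elimination ideal for b, so b ∈ {5}. For each such b, the remaining basis elements (now univariate) give the rest of the solution.
  b = 5: the earlier basis element becomes a^2 + 7/5a - 24/5 = 0, giving a = -3, 8/5 — points (-3, 5), (8/5, 5).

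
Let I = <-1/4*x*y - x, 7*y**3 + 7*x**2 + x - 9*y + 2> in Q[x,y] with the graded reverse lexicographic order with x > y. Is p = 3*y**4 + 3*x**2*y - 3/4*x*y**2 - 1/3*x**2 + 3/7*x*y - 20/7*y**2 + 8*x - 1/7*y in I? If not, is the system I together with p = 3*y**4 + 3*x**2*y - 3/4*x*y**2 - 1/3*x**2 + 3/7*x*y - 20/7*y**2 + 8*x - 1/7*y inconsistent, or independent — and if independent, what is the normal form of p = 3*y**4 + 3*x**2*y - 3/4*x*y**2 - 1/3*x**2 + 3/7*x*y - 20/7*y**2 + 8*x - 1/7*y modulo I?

First compute the reduced Gröbner basis of I by Buchberger's algorithm.
f_1 = -1/4*x*y - x, LT = x*y.
f_2 = 7*y**3 + 7*x**2 + x - 9*y + 2, LT = y**3.

S(f_1,f_2): lcm = x*y**3. S = -x**3 + 4*x*y**2 - 1/7*x**2 + 9/7*x*y - 2/7*x.
  leading term x**3: no divisor's leading term divides it; move -x**3 to the remainder.
  leading term x*y**2: subtract (-16*y)·f_1 from 4*x*y**2 - 1/7*x**2 + 9/7*x*y - 2/7*x → -1/7*x**2 - 103/7*x*y - 2/7*x
  leading term x**2: no divisor's leading term divides it; move -1/7*x**2 to the remainder.
  leading term x*y: subtract (412/7)·f_1 from -103/7*x*y - 2/7*x → 410/7*x
  leading term x: no divisor's leading term divides it; move 410/7*x to the remainder.
  remainder -x**3 - 1/7*x**2 + 410/7*x ≠ 0; add h_3 = -x**3 - 1/7*x**2 + 410/7*x to the basis.

The other S-polynomials (S(f_1,h_3), S(f_2,h_3)) all reduce to 0 modulo the current basis, so we have a Gröbner basis.
Inter-reduce: drop elements whose leading term is divisible by another's, tail-reduce, and make monic.
Reduced Gröbner basis: {x**3 + 1/7*x**2 - 410/7*x, y**3 + x**2 + 1/7*x - 9/7*y + 2/7, x*y + 4*x}.
Label its elements g_1 = x**3 + 1/7*x**2 - 410/7*x, g_2 = y**3 + x**2 + 1/7*x - 9/7*y + 2/7, g_3 = x*y + 4*x.

Reduce p = 3*y**4 + 3*x**2*y - 3/4*x*y**2 - 1/3*x**2 + 3/7*x*y - 20/7*y**2 + 8*x - 1/7*y modulo G:
  leading term y**4: subtract (3*y)·g_2 from 3*y**4 + 3*x**2*y - 3/4*x*y**2 - 1/3*x**2 + 3/7*x*y - 20/7*y**2 + 8*x - 1/7*y → -3/4*x*y**2 - 1/3*x**2 + y**2 + 8*x - y
  leading term x*y**2: subtract (-3/4*y)·g_3 from -3/4*x*y**2 - 1/3*x**2 + y**2 + 8*x - y → -1/3*x**2 + 3*x*y + y**2 + 8*x - y
  leading term x**2: no divisor's leading term divides it; move -1/3*x**2 to the remainder.
  leading term x*y: subtract (3)·g_3 from 3*x*y + y**2 + 8*x - y → y**2 - 4*x - y
  leading term y**2: no divisor's leading term divides it; move y**2 to the remainder.
  leading term x: no divisor's leading term divides it; move -4*x to the remainder.
  leading term y: no divisor's leading term divides it; move -y to the remainder.
  normal form = -1/3*x**2 + y**2 - 4*x - y.
The normal form is nonzero, so p ∉ I. Since p minus its normal form lies in I, I + (p) = I + (r) where r = -1/3*x**2 + y**2 - 4*x - y; decide whether this ideal is the whole ring.
Run Buchberger on G together with r (pairs among the g_i already reduce to 0 since G is a Gröbner basis):
g_1 = x**3 + 1/7*x**2 - 410/7*x, LT = x**3.
g_2 = y**3 + x**2 + 1/7*x - 9/7*y + 2/7, LT = y**3.
g_3 = x*y + 4*x, LT = x*y.
r = -1/3*x**2 + y**2 - 4*x - y, LT = x**2.

S(g_1,r): lcm = x**3. S = 3*x*y**2 - 83/7*x**2 - 3*x*y - 410/7*x.
  leading term x*y**2: subtract (3*y)·g_3 from 3*x*y**2 - 83/7*x**2 - 3*x*y - 410/7*x → -83/7*x**2 - 15*x*y - 410/7*x
  leading term x**2: subtract (249/7)·r from -83/7*x**2 - 15*x*y - 410/7*x → -15*x*y - 249/7*y**2 + 586/7*x + 249/7*y
  leading term x*y: subtract (-15)·g_3 from -15*x*y - 249/7*y**2 + 586/7*x + 249/7*y → -249/7*y**2 + 1006/7*x + 249/7*y
  leading term y**2: no divisor's leading term divides it; move -249/7*y**2 to the remainder.
  leading term x: no divisor's leading term divides it; move 1006/7*x to the remainder.
  leading term y: no divisor's leading term divides it; move 249/7*y to the remainder.
  remainder -249/7*y**2 + 1006/7*x + 249/7*y ≠ 0; add m_5 = -249/7*y**2 + 1006/7*x + 249/7*y to the basis.

S(g_3,r): lcm = x**2*y. S = 3*y**3 + 4*x**2 - 12*x*y - 3*y**2.
  leading term y**3: subtract (3)·g_2 from 3*y**3 + 4*x**2 - 12*x*y - 3*y**2 → x**2 - 12*x*y - 3*y**2 - 3/7*x + 27/7*y - 6/7
  leading term x**2: subtract (-3)·r from x**2 - 12*x*y - 3*y**2 - 3/7*x + 27/7*y - 6/7 → -12*x*y - 87/7*x + 6/7*y - 6/7
  leading term x*y: subtract (-12)·g_3 from -12*x*y - 87/7*x + 6/7*y - 6/7 → 249/7*x + 6/7*y - 6/7
  leading term x: no divisor's leading term divides it; move 249/7*x to the remainder.
  leading term y: no divisor's leading term divides it; move 6/7*y to the remainder.
  leading term 1: no divisor's leading term divides it; move -6/7 to the remainder.
  remainder 249/7*x + 6/7*y - 6/7 ≠ 0; add m_6 = 249/7*x + 6/7*y - 6/7 to the basis.

S(g_3,m_5): lcm = x*y**2. S = 1006/249*x**2 + 5*x*y.
  leading term x**2: subtract (-1006/83)·r from 1006/249*x**2 + 5*x*y → 5*x*y + 1006/83*y**2 - 4024/83*x - 1006/83*y
  leading term x*y: subtract (5)·g_3 from 5*x*y + 1006/83*y**2 - 4024/83*x - 1006/83*y → 1006/83*y**2 - 5684/83*x - 1006/83*y
  leading term y**2: subtract (-7042/20667)·m_5 from 1006/83*y**2 - 5684/83*x - 1006/83*y → -403280/20667*x
  leading term x: subtract (-2822960/5146083)·m_6 from -403280/20667*x → 806560/1715361*y - 806560/1715361
  leading term y: no divisor's leading term divides it; move 806560/1715361*y to the remainder.
  leading term 1: no divisor's leading term divides it; move -806560/1715361 to the remainder.
  remainder 806560/1715361*y - 806560/1715361 ≠ 0; add m_7 = 806560/1715361*y - 806560/1715361 to the basis.

The other S-polynomials (S(g_1,g_2), S(g_1,g_3), S(g_2,g_3), S(g_2,r), S(g_1,m_5), S(g_2,m_5), S(r,m_5), S(g_1,m_6), S(g_2,m_6), S(g_3,m_6), S(r,m_6), S(m_5,m_6), S(g_1,m_7), S(g_2,m_7), S(g_3,m_7), S(r,m_7), S(m_5,m_7), S(m_6,m_7)) all reduce to 0 modulo the current basis, so we have a Gröbner basis.
Inter-reduce: drop elements whose leading term is divisible by another's, tail-reduce, and make monic.
Reduced Gröbner basis: {x, y - 1}.
The reduced Gröbner basis of I + (p) is {x, y - 1} ≠ {1}, a proper ideal, so the enlarged system stays consistent: p is independent of I, with normal form -1/3*x**2 + y**2 - 4*x - y.

3*y**4 + 3*x**2*y - 3/4*x*y**2 - 1/3*x**2 + 3/7*x*y - 20/7*y**2 + 8*x - 1/7*y is independent of I; its normal form modulo I is -1/3*x**2 + y**2 - 4*x - y.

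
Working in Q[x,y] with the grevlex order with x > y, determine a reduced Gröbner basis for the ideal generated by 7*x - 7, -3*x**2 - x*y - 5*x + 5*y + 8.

G = {x - 1, y}

f_1 = 7*x - 7, LT = x.
f_2 = -3*x**2 - x*y - 5*x + 5*y + 8, LT = x**2.

S(f_1,f_2): lcm = x**2. S = -1/3*x*y - 8/3*x + 5/3*y + 8/3.
  leading term x*y: subtract (-1/21*y)·f_1 from -1/3*x*y - 8/3*x + 5/3*y + 8/3 → -8/3*x + 4/3*y + 8/3
  leading term x: subtract (-8/21)·f_1 from -8/3*x + 4/3*y + 8/3 → 4/3*y
  leading term y: no divisor's leading term divides it; move 4/3*y to the remainder.
  remainder 4/3*y ≠ 0; add g_3 = 4/3*y to the basis.

The other S-polynomials (S(f_1,g_3), S(f_2,g_3)) all reduce to 0 modulo the current basis, so we have a Gröbner basis.
Inter-reduce: drop elements whose leading term is divisible by another's, tail-reduce, and make monic.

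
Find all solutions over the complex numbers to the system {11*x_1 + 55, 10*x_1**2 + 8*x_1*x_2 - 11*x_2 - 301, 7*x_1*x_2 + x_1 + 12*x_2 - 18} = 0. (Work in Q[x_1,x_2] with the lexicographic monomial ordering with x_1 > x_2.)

{(-5, -1)}

Compute a lex Gröbner basis by Buchberger's algorithm.
f_1 = 11*x_1 + 55, LT = x_1.
f_2 = 10*x_1**2 + 8*x_1*x_2 - 11*x_2 - 301, LT = x_1**2.
f_3 = 7*x_1*x_2 + x_1 + 12*x_2 - 18, LT = x_1*x_2.

S(f_1,f_2): lcm = x_1**2. S = -4/5*x_1*x_2 + 5*x_1 + 11/10*x_2 + 301/10.
  leading term x_1*x_2: subtract (-4/55*x_2)·f_1 from -4/5*x_1*x_2 + 5*x_1 + 11/10*x_2 + 301/10 → 5*x_1 + 51/10*x_2 + 301/10
  leading term x_1: subtract (5/11)·f_1 from 5*x_1 + 51/10*x_2 + 301/10 → 51/10*x_2 + 51/10
  leading term x_2: no divisor's leading term divides it; move 51/10*x_2 to the remainder.
  leading term 1: no divisor's leading term divides it; move 51/10 to the remainder.
  remainder 51/10*x_2 + 51/10 ≠ 0; add h_4 = 51/10*x_2 + 51/10 to the basis.

S(f_1,f_3): lcm = x_1*x_2. S = -1/7*x_1 + 23/7*x_2 + 18/7.
  leading term x_1: subtract (-1/77)·f_1 from -1/7*x_1 + 23/7*x_2 + 18/7 → 23/7*x_2 + 23/7
  leading term x_2: subtract (230/357)·h_4 from 23/7*x_2 + 23/7 → 0
  remainder 0.

S(f_2,f_3): lcm = x_1**2*x_2. S = -1/7*x_1**2 + 4/5*x_1*x_2**2 - 12/7*x_1*x_2 + 18/7*x_1 - 11/10*x_2**2 - 301/10*x_2.
  leading term x_1**2: subtract (-1/77*x_1)·f_1 from -1/7*x_1**2 + 4/5*x_1*x_2**2 - 12/7*x_1*x_2 + 18/7*x_1 - 11/10*x_2**2 - 301/10*x_2 → 4/5*x_1*x_2**2 - 12/7*x_1*x_2 + 23/7*x_1 - 11/10*x_2**2 - 301/10*x_2
  leading term x_1*x_2**2: subtract (4/55*x_2**2)·f_1 from 4/5*x_1*x_2**2 - 12/7*x_1*x_2 + 23/7*x_1 - 11/10*x_2**2 - 301/10*x_2 → -12/7*x_1*x_2 + 23/7*x_1 - 51/10*x_2**2 - 301/10*x_2
  leading term x_1*x_2: subtract (-12/77*x_2)·f_1 from -12/7*x_1*x_2 + 23/7*x_1 - 51/10*x_2**2 - 301/10*x_2 → 23/7*x_1 - 51/10*x_2**2 - 1507/70*x_2
  leading term x_1: subtract (23/77)·f_1 from 23/7*x_1 - 51/10*x_2**2 - 1507/70*x_2 → -51/10*x_2**2 - 1507/70*x_2 - 115/7
  leading term x_2**2: subtract (-x_2)·h_4 from -51/10*x_2**2 - 1507/70*x_2 - 115/7 → -115/7*x_2 - 115/7
  leading term x_2: subtract (-1150/357)·h_4 from -115/7*x_2 - 115/7 → 0
  remainder 0.

S(f_1,h_4): leading monomials are coprime, so the S-polynomial reduces to 0 (Buchberger's first criterion).
S(f_2,h_4): leading monomials are coprime, so the S-polynomial reduces to 0 (Buchberger's first criterion).
S(f_3,h_4): lcm = x_1*x_2. S = -6/7*x_1 + 12/7*x_2 - 18/7.
  leading term x_1: subtract (-6/77)·f_1 from -6/7*x_1 + 12/7*x_2 - 18/7 → 12/7*x_2 + 12/7
  leading term x_2: subtract (40/119)·h_4 from 12/7*x_2 + 12/7 → 0
  remainder 0.

Every S-polynomial of the final basis reduces to 0, so we have a Gröbner basis.
Inter-reduce: drop elements whose leading term is divisible by another's, tail-reduce, and make monic.
Reduced Gröbner basis: {x_1 + 5, x_2 + 1}.

The lex basis is triangular: the last element involves only x_2. Solving x_2 + 1 = 0 gives x_2 ∈ {-1}; substituting each value into the earlier elements determines the remaining variables.
  x_2 = -1: the earlier basis element becomes x_1 + 5 = 0, giving x_1 = -5 — point (-5, -1).
Check: every point annihilates each of the original generators.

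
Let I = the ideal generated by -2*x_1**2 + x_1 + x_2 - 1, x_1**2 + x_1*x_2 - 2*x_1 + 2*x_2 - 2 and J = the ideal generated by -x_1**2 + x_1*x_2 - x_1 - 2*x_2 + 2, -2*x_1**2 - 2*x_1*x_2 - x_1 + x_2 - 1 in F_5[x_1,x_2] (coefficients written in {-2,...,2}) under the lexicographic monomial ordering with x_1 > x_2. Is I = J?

Two ideals are equal iff their reduced Gröbner bases coincide (the reduced basis is unique for a fixed ordering).
Buchberger on the first generating set:
f_1 = -2*x_1**2 + x_1 + x_2 - 1, LT = x_1**2.
f_2 = x_1**2 + x_1*x_2 - 2*x_1 + 2*x_2 - 2, LT = x_1**2.

S(f_1,f_2): lcm = x_1**2. S = -x_1*x_2 - x_1.
  reduce S modulo (f_1, f_2):
  remainder -x_1*x_2 - x_1 ≠ 0; add g_3 = -x_1*x_2 - x_1 to the basis.

S(f_1,g_3): lcm = x_1**2*x_2. S = -x_1**2 + 2*x_1*x_2 + 2*x_2**2 - 2*x_2.
  reduce S modulo (f_1, f_2, g_3):
  remainder 2*x_2**2 - 2 ≠ 0; add g_4 = 2*x_2**2 - 2 to the basis.

The other S-polynomials (S(f_2,g_3), S(f_1,g_4), S(f_2,g_4), S(g_3,g_4)) all reduce to 0 modulo the current basis, so we have a Gröbner basis.
Inter-reduce: drop elements whose leading term is divisible by another's, tail-reduce, and make monic.
Reduced Gröbner basis: {x_1**2 + 2*x_1 + 2*x_2 - 2, x_1*x_2 + x_1, x_2**2 - 1}.

Buchberger on the second generating set:
h_1 = -x_1**2 + x_1*x_2 - x_1 - 2*x_2 + 2, LT = x_1**2.
h_2 = -2*x_1**2 - 2*x_1*x_2 - x_1 + x_2 - 1, LT = x_1**2.

S(h_1,h_2): lcm = x_1**2. S = -2*x_1*x_2 - 2*x_1.
  reduce S modulo (h_1, h_2):
  remainder -2*x_1*x_2 - 2*x_1 ≠ 0; add k_3 = -2*x_1*x_2 - 2*x_1 to the basis.

S(h_1,k_3): lcm = x_1**2*x_2. S = -x_1**2 - x_1*x_2**2 + x_1*x_2 + 2*x_2**2 - 2*x_2.
  reduce S modulo (h_1, h_2, k_3):
  remainder 2*x_2**2 - 2 ≠ 0; add k_4 = 2*x_2**2 - 2 to the basis.

The other S-polynomials (S(h_2,k_3), S(h_1,k_4), S(h_2,k_4), S(k_3,k_4)) all reduce to 0 modulo the current basis, so we have a Gröbner basis.
Inter-reduce: drop elements whose leading term is divisible by another's, tail-reduce, and make monic.
Reduced Gröbner basis: {x_1**2 + 2*x_1 + 2*x_2 - 2, x_1*x_2 + x_1, x_2**2 - 1}.

Same reduced basis, so the two generating sets span the same ideal.

Yes, the ideals are equal.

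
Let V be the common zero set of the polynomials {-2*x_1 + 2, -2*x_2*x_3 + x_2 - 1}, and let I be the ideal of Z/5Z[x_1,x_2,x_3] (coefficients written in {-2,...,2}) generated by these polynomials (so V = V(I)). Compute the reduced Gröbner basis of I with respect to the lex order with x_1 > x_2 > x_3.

G = {x_1 - 1, x_2*x_3 + 2*x_2 - 2}

f_1 = -2*x_1 + 2, LT = x_1.
f_2 = -2*x_2*x_3 + x_2 - 1, LT = x_2*x_3.

The S-polynomials (S(f_1,f_2)) all reduce to 0 modulo the current basis, so we have a Gröbner basis.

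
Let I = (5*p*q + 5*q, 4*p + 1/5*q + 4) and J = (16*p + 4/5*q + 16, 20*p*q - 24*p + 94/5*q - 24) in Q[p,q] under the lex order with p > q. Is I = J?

Since reduced Gröbner bases are canonical representatives of ideals under a given ordering, it suffices to compute and compare them.
Buchberger on the first generating set:
f_1 = 5*p*q + 5*q, LT = p*q.
f_2 = 4*p + 1/5*q + 4, LT = p.

S(f_1,f_2): lcm = p*q. S = -1/20*q**2.
  reduce S modulo (f_1, f_2):
  remainder -1/20*q**2 ≠ 0; add g_3 = -1/20*q**2 to the basis.

The other S-polynomials (S(f_1,g_3), S(f_2,g_3)) all reduce to 0 modulo the current basis, so we have a Gröbner basis.
Inter-reduce: drop elements whose leading term is divisible by another's, tail-reduce, and make monic.
Reduced Gröbner basis: {p + 1/20*q + 1, q**2}.

Buchberger on the second generating set:
h_1 = 16*p + 4/5*q + 16, LT = p.
h_2 = 20*p*q - 24*p + 94/5*q - 24, LT = p*q.

S(h_1,h_2): lcm = p*q. S = 6/5*p + 1/20*q**2 + 3/50*q + 6/5.
  reduce S modulo (h_1, h_2):
  remainder 1/20*q**2 ≠ 0; add k_3 = 1/20*q**2 to the basis.

The other S-polynomials (S(h_1,k_3), S(h_2,k_3)) all reduce to 0 modulo the current basis, so we have a Gröbner basis.
Inter-reduce: drop elements whose leading term is divisible by another's, tail-reduce, and make monic.
Reduced Gröbner basis: {p + 1/20*q + 1, q**2}.

The two bases agree; hence the ideals are identical.

Yes, the ideals are equal.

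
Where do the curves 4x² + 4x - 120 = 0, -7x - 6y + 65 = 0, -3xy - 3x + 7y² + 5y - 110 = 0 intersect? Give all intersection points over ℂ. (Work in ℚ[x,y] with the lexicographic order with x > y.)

Compute a lex Gröbner basis by Buchberger's algorithm.
f_1 = 4x² + 4x - 120, LT = x².
f_2 = -7x - 6y + 65, LT = x.
f_3 = -3xy - 3x + 7y² + 5y - 110, LT = xy.

S(f_1,f_2): lcm = x². S = -6/7xy + 72/7x - 30.
  leading term xy: subtract (6/49y)·f_2 from -6/7xy + 72/7x - 30 → 72/7x + 36/49y² - 390/49y - 30
  leading term x: subtract (-72/49)·f_2 from 72/7x + 36/49y² - 390/49y - 30 → 36/49y² - 822/49y + 3210/49
  leading term y²: no divisor's leading term divides it; move 36/49y² to the remainder.
  leading term y: no divisor's leading term divides it; move -822/49y to the remainder.
  leading term 1: no divisor's leading term divides it; move 3210/49 to the remainder.
  remainder 36/49y² - 822/49y + 3210/49 ≠ 0; add h_4 = 36/49y² - 822/49y + 3210/49 to the basis.

S(f_1,f_3): lcm = x²y. S = -x² + 7/3xy² + 8/3xy - 110/3x - 30y.
  leading term x²: subtract (-¼)·f_1 from -x² + 7/3xy² + 8/3xy - 110/3x - 30y → 7/3xy² + 8/3xy - 107/3x - 30y - 30
  leading term xy²: subtract (-⅓y²)·f_2 from 7/3xy² + 8/3xy - 107/3x - 30y - 30 → 8/3xy - 107/3x - 2y³ + 65/3y² - 30y - 30
  leading term xy: subtract (-8/21y)·f_2 from 8/3xy - 107/3x - 2y³ + 65/3y² - 30y - 30 → -107/3x - 2y³ + 407/21y² - 110/21y - 30
  leading term x: subtract (107/21)·f_2 from -107/3x - 2y³ + 407/21y² - 110/21y - 30 → -2y³ + 407/21y² + 76/3y - 7585/21
  leading term y³: subtract (-49/18y)·h_4 from -2y³ + 407/21y² + 76/3y - 7585/21 → -184/7y² + 611/3y - 7585/21
  leading term y²: subtract (-322/9)·h_4 from -184/7y² + 611/3y - 7585/21 → -8327/21y + 41635/21
  leading term y: no divisor's leading term divides it; move -8327/21y to the remainder.
  leading term 1: no divisor's leading term divides it; move 41635/21 to the remainder.
  remainder -8327/21y + 41635/21 ≠ 0; add h_5 = -8327/21y + 41635/21 to the basis.

The other S-polynomials (S(f_2,f_3), S(f_1,h_4), S(f_2,h_4), S(f_3,h_4), S(f_1,h_5), S(f_2,h_5), S(f_3,h_5), S(h_4,h_5)) all reduce to 0 modulo the current basis, so we have a Gröbner basis.
Inter-reduce: drop elements whose leading term is divisible by another's, tail-reduce, and make monic.
Reduced Gröbner basis: {x - 5, y - 5}.

From the last basis element, y - 5 = 0, so y takes values in {5}. Each choice, substituted upward through the basis, yields the corresponding point(s) of the solution set.
  y = 5: the earlier basis element becomes x - 5 = 0, giving x = 5 — point (5, 5).
Check: every point annihilates each of the original generators.

{(5, 5)}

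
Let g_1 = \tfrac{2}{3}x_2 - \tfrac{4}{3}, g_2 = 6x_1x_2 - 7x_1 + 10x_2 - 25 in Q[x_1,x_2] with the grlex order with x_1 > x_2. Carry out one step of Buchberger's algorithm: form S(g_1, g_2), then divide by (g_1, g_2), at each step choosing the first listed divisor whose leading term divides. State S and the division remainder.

lcm(LM(g_1), LM(g_2)) = x_1x_2.
S = (lcm/LT(g_1))·g_1 − (lcm/LT(g_2))·g_2 = -\tfrac{5}{6}x_1 - \tfrac{5}{3}x_2 + \tfrac{25}{6}.
Reduce S modulo (g_1, g_2) in that order:
  leading term x_1: no divisor's leading term divides it; move -\tfrac{5}{6}x_1 to the remainder.
  leading term x_2: subtract (-\tfrac{5}{2})·g_1 from -\tfrac{5}{3}x_2 + \tfrac{25}{6} → \tfrac{5}{6}
  leading term 1: no divisor's leading term divides it; move \tfrac{5}{6} to the remainder.
The remainder -\tfrac{5}{6}x_1 + \tfrac{5}{6} is nonzero, so it would be added as the next basis element.

S(g_1, g_2) = -\tfrac{5}{6}x_1 - \tfrac{5}{3}x_2 + \tfrac{25}{6}; remainder on division = -\tfrac{5}{6}x_1 + \tfrac{5}{6}.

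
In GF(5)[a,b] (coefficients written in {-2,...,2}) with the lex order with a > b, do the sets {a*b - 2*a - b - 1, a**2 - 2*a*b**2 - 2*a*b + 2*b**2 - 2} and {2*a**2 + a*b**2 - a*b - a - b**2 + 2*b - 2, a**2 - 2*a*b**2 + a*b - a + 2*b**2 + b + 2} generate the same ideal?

For a fixed monomial order, each ideal has a unique reduced Gröbner basis; comparing bases decides equality.
Buchberger on the first generating set:
f_1 = a*b - 2*a - b - 1, LT = a*b.
f_2 = a**2 - 2*a*b**2 - 2*a*b + 2*b**2 - 2, LT = a**2.

S(f_1,f_2): lcm = a**2*b. S = -2*a**2 + 2*a*b**3 + 2*a*b**2 - a*b - a - 2*b**3 + 2*b.
  leading term a**2: subtract (-2)·f_2 from -2*a**2 + 2*a*b**3 + 2*a*b**2 - a*b - a - 2*b**3 + 2*b → 2*a*b**3 - 2*a*b**2 - a - 2*b**3 - b**2 + 2*b + 1
  leading term a*b**3: subtract (2*b**2)·f_1 from 2*a*b**3 - 2*a*b**2 - a - 2*b**3 - b**2 + 2*b + 1 → 2*a*b**2 - a + b**2 + 2*b + 1
  leading term a*b**2: subtract (2*b)·f_1 from 2*a*b**2 - a + b**2 + 2*b + 1 → -a*b - a - 2*b**2 - b + 1
  leading term a*b: subtract (-1)·f_1 from -a*b - a - 2*b**2 - b + 1 → 2*a - 2*b**2 - 2*b
  leading term a: no divisor's leading term divides it; move 2*a to the remainder.
  leading term b**2: no divisor's leading term divides it; move -2*b**2 to the remainder.
  leading term b: no divisor's leading term divides it; move -2*b to the remainder.
  remainder 2*a - 2*b**2 - 2*b ≠ 0; add g_3 = 2*a - 2*b**2 - 2*b to the basis.

S(f_1,g_3): lcm = a*b. S = -2*a + b**3 + b**2 - b - 1.
  leading term a: subtract (-1)·g_3 from -2*a + b**3 + b**2 - b - 1 → b**3 - b**2 + 2*b - 1
  leading term b**3: no divisor's leading term divides it; move b**3 to the remainder.
  leading term b**2: no divisor's leading term divides it; move -b**2 to the remainder.
  leading term b: no divisor's leading term divides it; move 2*b to the remainder.
  leading term 1: no divisor's leading term divides it; move -1 to the remainder.
  remainder b**3 - b**2 + 2*b - 1 ≠ 0; add g_4 = b**3 - b**2 + 2*b - 1 to the basis.

The other S-polynomials (S(f_2,g_3), S(f_1,g_4), S(f_2,g_4), S(g_3,g_4)) all reduce to 0 modulo the current basis, so we have a Gröbner basis.
Inter-reduce: drop elements whose leading term is divisible by another's, tail-reduce, and make monic.
Reduced Gröbner basis: {a - b**2 - b, b**3 - b**2 + 2*b - 1}.

Buchberger on the second generating set:
h_1 = 2*a**2 + a*b**2 - a*b - a - b**2 + 2*b - 2, LT = a**2.
h_2 = a**2 - 2*a*b**2 + a*b - a + 2*b**2 + b + 2, LT = a**2.

S(h_1,h_2): lcm = a**2. S = a*b - 2*a + 2.
  leading term a*b: no divisor's leading term divides it; move a*b to the remainder.
  leading term a: no divisor's leading term divides it; move -2*a to the remainder.
  leading term 1: no divisor's leading term divides it; move 2 to the remainder.
  remainder a*b - 2*a + 2 ≠ 0; add k_3 = a*b - 2*a + 2 to the basis.

S(h_1,k_3): lcm = a**2*b. S = 2*a**2 - 2*a*b**3 + 2*a*b**2 + 2*a*b - 2*a + 2*b**3 + b**2 - b.
  leading term a**2: subtract (1)·h_1 from 2*a**2 - 2*a*b**3 + 2*a*b**2 + 2*a*b - 2*a + 2*b**3 + b**2 - b → -2*a*b**3 + a*b**2 - 2*a*b - a + 2*b**3 + 2*b**2 + 2*b + 2
  leading term a*b**3: subtract (-2*b**2)·k_3 from -2*a*b**3 + a*b**2 - 2*a*b - a + 2*b**3 + 2*b**2 + 2*b + 2 → 2*a*b**2 - 2*a*b - a + 2*b**3 + b**2 + 2*b + 2
  leading term a*b**2: subtract (2*b)·k_3 from 2*a*b**2 - 2*a*b - a + 2*b**3 + b**2 + 2*b + 2 → 2*a*b - a + 2*b**3 + b**2 - 2*b + 2
  leading term a*b: subtract (2)·k_3 from 2*a*b - a + 2*b**3 + b**2 - 2*b + 2 → -2*a + 2*b**3 + b**2 - 2*b - 2
  leading term a: no divisor's leading term divides it; move -2*a to the remainder.
  leading term b**3: no divisor's leading term divides it; move 2*b**3 to the remainder.
  leading term b**2: no divisor's leading term divides it; move b**2 to the remainder.
  leading term b: no divisor's leading term divides it; move -2*b to the remainder.
  leading term 1: no divisor's leading term divides it; move -2 to the remainder.
  remainder -2*a + 2*b**3 + b**2 - 2*b - 2 ≠ 0; add k_4 = -2*a + 2*b**3 + b**2 - 2*b - 2 to the basis.

S(k_3,k_4): lcm = a*b. S = -2*a + b**4 - 2*b**3 - b**2 - b + 2.
  leading term a: subtract (1)·k_4 from -2*a + b**4 - 2*b**3 - b**2 - b + 2 → b**4 + b**3 - 2*b**2 + b - 1
  leading term b**4: no divisor's leading term divides it; move b**4 to the remainder.
  leading term b**3: no divisor's leading term divides it; move b**3 to the remainder.
  leading term b**2: no divisor's leading term divides it; move -2*b**2 to the remainder.
  leading term b: no divisor's leading term divides it; move b to the remainder.
  leading term 1: no divisor's leading term divides it; move -1 to the remainder.
  remainder b**4 + b**3 - 2*b**2 + b - 1 ≠ 0; add k_5 = b**4 + b**3 - 2*b**2 + b - 1 to the basis.

The other S-polynomials (S(h_2,k_3), S(h_1,k_4), S(h_2,k_4), S(h_1,k_5), S(h_2,k_5), S(k_3,k_5), S(k_4,k_5)) all reduce to 0 modulo the current basis, so we have a Gröbner basis.
Inter-reduce: drop elements whose leading term is divisible by another's, tail-reduce, and make monic.
Reduced Gröbner basis: {a - b**3 + 2*b**2 + b + 1, b**4 + b**3 - 2*b**2 + b - 1}.

These differ, so the ideals are not equal.

No, the ideals differ.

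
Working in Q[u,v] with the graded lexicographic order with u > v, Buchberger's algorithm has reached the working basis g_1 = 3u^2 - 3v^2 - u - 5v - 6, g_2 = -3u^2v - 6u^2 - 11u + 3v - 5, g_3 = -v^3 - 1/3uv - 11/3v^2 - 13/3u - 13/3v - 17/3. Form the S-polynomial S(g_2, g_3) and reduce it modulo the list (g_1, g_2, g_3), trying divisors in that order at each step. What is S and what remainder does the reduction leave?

S(g_2, g_3) = -1/3u^3v - 5/3u^2v^2 - 13/3u^3 - 13/3u^2v + 11/3uv^2 - v^3 - 17/3u^2 + 5/3v^2; remainder on division = 0.

lcm(LM(g_2), LM(g_3)) = u^2v^3.
S = (lcm/LT(g_2))·g_2 − (lcm/LT(g_3))·g_3 = -1/3u^3v - 5/3u^2v^2 - 13/3u^3 - 13/3u^2v + 11/3uv^2 - v^3 - 17/3u^2 + 5/3v^2.
Reduce S modulo (g_1, g_2, g_3) in that order:
  leading term u^3v: subtract (-1/9uv)·g_1 from -1/3u^3v - 5/3u^2v^2 - 13/3u^3 - 13/3u^2v + 11/3uv^2 - v^3 - 17/3u^2 + 5/3v^2 → -5/3u^2v^2 - 1/3uv^3 - 13/3u^3 - 40/9u^2v + 28/9uv^2 - v^3 - 17/3u^2 - 2/3uv + 5/3v^2
  leading term u^2v^2: subtract (-5/9v^2)·g_1 from -5/3u^2v^2 - 1/3uv^3 - 13/3u^3 - 40/9u^2v + 28/9uv^2 - v^3 - 17/3u^2 - 2/3uv + 5/3v^2 → -1/3uv^3 - 5/3v^4 - 13/3u^3 - 40/9u^2v + 23/9uv^2 - 34/9v^3 - 17/3u^2 - 2/3uv - 5/3v^2
  leading term uv^3: subtract (1/3u)·g_3 from -1/3uv^3 - 5/3v^4 - 13/3u^3 - 40/9u^2v + 23/9uv^2 - 34/9v^3 - 17/3u^2 - 2/3uv - 5/3v^2 → -5/3v^4 - 13/3u^3 - 13/3u^2v + 34/9uv^2 - 34/9v^3 - 38/9u^2 + 7/9uv - 5/3v^2 + 17/9u
  leading term v^4: subtract (5/3v)·g_3 from -5/3v^4 - 13/3u^3 - 13/3u^2v + 34/9uv^2 - 34/9v^3 - 38/9u^2 + 7/9uv - 5/3v^2 + 17/9u → -13/3u^3 - 13/3u^2v + 13/3uv^2 + 7/3v^3 - 38/9u^2 + 8uv + 50/9v^2 + 17/9u + 85/9v
  leading term u^3: subtract (-13/9u)·g_1 from -13/3u^3 - 13/3u^2v + 13/3uv^2 + 7/3v^3 - 38/9u^2 + 8uv + 50/9v^2 + 17/9u + 85/9v → -13/3u^2v + 7/3v^3 - 17/3u^2 + 7/9uv + 50/9v^2 - 61/9u + 85/9v
  leading term u^2v: subtract (-13/9v)·g_1 from -13/3u^2v + 7/3v^3 - 17/3u^2 + 7/9uv + 50/9v^2 - 61/9u + 85/9v → -2v^3 - 17/3u^2 - 2/3uv - 5/3v^2 - 61/9u + 7/9v
  leading term v^3: subtract (2)·g_3 from -2v^3 - 17/3u^2 - 2/3uv - 5/3v^2 - 61/9u + 7/9v → -17/3u^2 + 17/3v^2 + 17/9u + 85/9v + 34/3
  leading term u^2: subtract (-17/9)·g_1 from -17/3u^2 + 17/3v^2 + 17/9u + 85/9v + 34/3 → 0
The remainder is 0, so this S-polynomial contributes no new basis element.
This is the inner loop of Buchberger's algorithm — each nonzero remainder becomes a new basis element.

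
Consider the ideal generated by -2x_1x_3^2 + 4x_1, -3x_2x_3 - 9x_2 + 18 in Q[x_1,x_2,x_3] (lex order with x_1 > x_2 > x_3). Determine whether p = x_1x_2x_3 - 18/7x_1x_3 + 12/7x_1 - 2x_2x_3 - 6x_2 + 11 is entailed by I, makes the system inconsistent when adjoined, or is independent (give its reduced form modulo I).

Adjoining x_1x_2x_3 - 18/7x_1x_3 + 12/7x_1 - 2x_2x_3 - 6x_2 + 11 makes the ideal the whole ring: the system is inconsistent.

First compute the reduced Gröbner basis of I by Buchberger's algorithm.
f_1 = -2x_1x_3^2 + 4x_1, LT = x_1x_3^2.
f_2 = -3x_2x_3 - 9x_2 + 18, LT = x_2x_3.

S(f_1,f_2): lcm = x_1x_2x_3^2. S = -3x_1x_2x_3 - 2x_1x_2 + 6x_1x_3.
  reduce S modulo (f_1, f_2):
  remainder 7x_1x_2 + 6x_1x_3 - 18x_1 ≠ 0; add h_3 = 7x_1x_2 + 6x_1x_3 - 18x_1 to the basis.

The other S-polynomials (S(f_1,h_3), S(f_2,h_3)) all reduce to 0 modulo the current basis, so we have a Gröbner basis.
Inter-reduce: drop elements whose leading term is divisible by another's, tail-reduce, and make monic.
Reduced Gröbner basis: {x_1x_2 + 6/7x_1x_3 - 18/7x_1, x_1x_3^2 - 2x_1, x_2x_3 + 3x_2 - 6}.
Label its elements g_1 = x_1x_2 + 6/7x_1x_3 - 18/7x_1, g_2 = x_1x_3^2 - 2x_1, g_3 = x_2x_3 + 3x_2 - 6.

Reduce p = x_1x_2x_3 - 18/7x_1x_3 + 12/7x_1 - 2x_2x_3 - 6x_2 + 11 modulo G:
  leading term x_1x_2x_3: subtract (x_3)·g_1 from x_1x_2x_3 - 18/7x_1x_3 + 12/7x_1 - 2x_2x_3 - 6x_2 + 11 → -6/7x_1x_3^2 + 12/7x_1 - 2x_2x_3 - 6x_2 + 11
  leading term x_1x_3^2: subtract (-6/7)·g_2 from -6/7x_1x_3^2 + 12/7x_1 - 2x_2x_3 - 6x_2 + 11 → -2x_2x_3 - 6x_2 + 11
  leading term x_2x_3: subtract (-2)·g_3 from -2x_2x_3 - 6x_2 + 11 → -1
  leading term 1: no divisor's leading term divides it; move -1 to the remainder.
  normal form = -1.
The normal form is nonzero, so p ∉ I. Since p minus its normal form lies in I, I + (p) = I + (r) where r = -1; decide whether this ideal is the whole ring.
Here r = -1 is a nonzero constant, hence a unit: 1 ∈ I + (p), the Gröbner basis of I + (p) is {1}, and the enlarged system has no common solution — adjoining p is inconsistent.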